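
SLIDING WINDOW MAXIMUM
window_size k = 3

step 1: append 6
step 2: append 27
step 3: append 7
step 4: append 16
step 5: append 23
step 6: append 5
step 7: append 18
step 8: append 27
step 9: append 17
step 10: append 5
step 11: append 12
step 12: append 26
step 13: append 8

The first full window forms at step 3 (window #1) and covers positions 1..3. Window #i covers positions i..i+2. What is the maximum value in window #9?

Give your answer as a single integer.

step 1: append 6 -> window=[6] (not full yet)
step 2: append 27 -> window=[6, 27] (not full yet)
step 3: append 7 -> window=[6, 27, 7] -> max=27
step 4: append 16 -> window=[27, 7, 16] -> max=27
step 5: append 23 -> window=[7, 16, 23] -> max=23
step 6: append 5 -> window=[16, 23, 5] -> max=23
step 7: append 18 -> window=[23, 5, 18] -> max=23
step 8: append 27 -> window=[5, 18, 27] -> max=27
step 9: append 17 -> window=[18, 27, 17] -> max=27
step 10: append 5 -> window=[27, 17, 5] -> max=27
step 11: append 12 -> window=[17, 5, 12] -> max=17
Window #9 max = 17

Answer: 17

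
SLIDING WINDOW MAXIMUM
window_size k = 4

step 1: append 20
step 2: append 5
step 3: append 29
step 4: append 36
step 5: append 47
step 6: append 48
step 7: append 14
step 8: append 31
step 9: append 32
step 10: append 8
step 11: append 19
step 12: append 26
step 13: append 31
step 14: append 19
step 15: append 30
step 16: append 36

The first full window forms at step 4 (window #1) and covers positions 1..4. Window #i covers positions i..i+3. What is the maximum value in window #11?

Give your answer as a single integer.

Answer: 31

Derivation:
step 1: append 20 -> window=[20] (not full yet)
step 2: append 5 -> window=[20, 5] (not full yet)
step 3: append 29 -> window=[20, 5, 29] (not full yet)
step 4: append 36 -> window=[20, 5, 29, 36] -> max=36
step 5: append 47 -> window=[5, 29, 36, 47] -> max=47
step 6: append 48 -> window=[29, 36, 47, 48] -> max=48
step 7: append 14 -> window=[36, 47, 48, 14] -> max=48
step 8: append 31 -> window=[47, 48, 14, 31] -> max=48
step 9: append 32 -> window=[48, 14, 31, 32] -> max=48
step 10: append 8 -> window=[14, 31, 32, 8] -> max=32
step 11: append 19 -> window=[31, 32, 8, 19] -> max=32
step 12: append 26 -> window=[32, 8, 19, 26] -> max=32
step 13: append 31 -> window=[8, 19, 26, 31] -> max=31
step 14: append 19 -> window=[19, 26, 31, 19] -> max=31
Window #11 max = 31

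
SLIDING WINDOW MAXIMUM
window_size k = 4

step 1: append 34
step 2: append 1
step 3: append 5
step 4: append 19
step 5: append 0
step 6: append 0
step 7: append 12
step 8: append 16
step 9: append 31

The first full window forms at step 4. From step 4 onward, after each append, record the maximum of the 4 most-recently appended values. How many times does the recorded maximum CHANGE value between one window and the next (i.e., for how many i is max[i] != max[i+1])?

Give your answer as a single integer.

step 1: append 34 -> window=[34] (not full yet)
step 2: append 1 -> window=[34, 1] (not full yet)
step 3: append 5 -> window=[34, 1, 5] (not full yet)
step 4: append 19 -> window=[34, 1, 5, 19] -> max=34
step 5: append 0 -> window=[1, 5, 19, 0] -> max=19
step 6: append 0 -> window=[5, 19, 0, 0] -> max=19
step 7: append 12 -> window=[19, 0, 0, 12] -> max=19
step 8: append 16 -> window=[0, 0, 12, 16] -> max=16
step 9: append 31 -> window=[0, 12, 16, 31] -> max=31
Recorded maximums: 34 19 19 19 16 31
Changes between consecutive maximums: 3

Answer: 3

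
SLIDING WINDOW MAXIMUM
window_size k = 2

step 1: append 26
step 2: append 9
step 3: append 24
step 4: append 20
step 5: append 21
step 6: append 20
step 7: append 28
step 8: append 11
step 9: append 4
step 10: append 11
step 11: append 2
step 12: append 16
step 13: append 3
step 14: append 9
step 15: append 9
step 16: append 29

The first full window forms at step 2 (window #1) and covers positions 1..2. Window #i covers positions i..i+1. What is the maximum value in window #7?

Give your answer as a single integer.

Answer: 28

Derivation:
step 1: append 26 -> window=[26] (not full yet)
step 2: append 9 -> window=[26, 9] -> max=26
step 3: append 24 -> window=[9, 24] -> max=24
step 4: append 20 -> window=[24, 20] -> max=24
step 5: append 21 -> window=[20, 21] -> max=21
step 6: append 20 -> window=[21, 20] -> max=21
step 7: append 28 -> window=[20, 28] -> max=28
step 8: append 11 -> window=[28, 11] -> max=28
Window #7 max = 28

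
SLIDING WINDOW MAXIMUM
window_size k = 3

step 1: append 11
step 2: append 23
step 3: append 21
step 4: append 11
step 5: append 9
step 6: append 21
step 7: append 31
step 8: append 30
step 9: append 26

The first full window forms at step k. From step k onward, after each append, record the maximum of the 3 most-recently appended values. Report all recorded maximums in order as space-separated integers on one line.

Answer: 23 23 21 21 31 31 31

Derivation:
step 1: append 11 -> window=[11] (not full yet)
step 2: append 23 -> window=[11, 23] (not full yet)
step 3: append 21 -> window=[11, 23, 21] -> max=23
step 4: append 11 -> window=[23, 21, 11] -> max=23
step 5: append 9 -> window=[21, 11, 9] -> max=21
step 6: append 21 -> window=[11, 9, 21] -> max=21
step 7: append 31 -> window=[9, 21, 31] -> max=31
step 8: append 30 -> window=[21, 31, 30] -> max=31
step 9: append 26 -> window=[31, 30, 26] -> max=31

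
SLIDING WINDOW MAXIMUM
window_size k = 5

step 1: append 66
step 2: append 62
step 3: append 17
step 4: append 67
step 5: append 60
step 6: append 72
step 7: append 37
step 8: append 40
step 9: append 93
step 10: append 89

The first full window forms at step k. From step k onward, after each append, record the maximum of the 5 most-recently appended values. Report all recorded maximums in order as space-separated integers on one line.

step 1: append 66 -> window=[66] (not full yet)
step 2: append 62 -> window=[66, 62] (not full yet)
step 3: append 17 -> window=[66, 62, 17] (not full yet)
step 4: append 67 -> window=[66, 62, 17, 67] (not full yet)
step 5: append 60 -> window=[66, 62, 17, 67, 60] -> max=67
step 6: append 72 -> window=[62, 17, 67, 60, 72] -> max=72
step 7: append 37 -> window=[17, 67, 60, 72, 37] -> max=72
step 8: append 40 -> window=[67, 60, 72, 37, 40] -> max=72
step 9: append 93 -> window=[60, 72, 37, 40, 93] -> max=93
step 10: append 89 -> window=[72, 37, 40, 93, 89] -> max=93

Answer: 67 72 72 72 93 93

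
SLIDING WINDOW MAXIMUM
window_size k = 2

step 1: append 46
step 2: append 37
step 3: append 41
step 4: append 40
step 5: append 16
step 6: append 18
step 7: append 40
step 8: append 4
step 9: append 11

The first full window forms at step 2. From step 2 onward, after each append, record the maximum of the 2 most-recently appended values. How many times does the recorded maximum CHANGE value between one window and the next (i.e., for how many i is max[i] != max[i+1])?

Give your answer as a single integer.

Answer: 5

Derivation:
step 1: append 46 -> window=[46] (not full yet)
step 2: append 37 -> window=[46, 37] -> max=46
step 3: append 41 -> window=[37, 41] -> max=41
step 4: append 40 -> window=[41, 40] -> max=41
step 5: append 16 -> window=[40, 16] -> max=40
step 6: append 18 -> window=[16, 18] -> max=18
step 7: append 40 -> window=[18, 40] -> max=40
step 8: append 4 -> window=[40, 4] -> max=40
step 9: append 11 -> window=[4, 11] -> max=11
Recorded maximums: 46 41 41 40 18 40 40 11
Changes between consecutive maximums: 5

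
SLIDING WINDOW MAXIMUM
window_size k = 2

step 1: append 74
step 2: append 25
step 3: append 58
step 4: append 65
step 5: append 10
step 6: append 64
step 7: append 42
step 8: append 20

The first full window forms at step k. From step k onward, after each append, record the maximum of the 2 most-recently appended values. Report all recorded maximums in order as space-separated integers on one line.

step 1: append 74 -> window=[74] (not full yet)
step 2: append 25 -> window=[74, 25] -> max=74
step 3: append 58 -> window=[25, 58] -> max=58
step 4: append 65 -> window=[58, 65] -> max=65
step 5: append 10 -> window=[65, 10] -> max=65
step 6: append 64 -> window=[10, 64] -> max=64
step 7: append 42 -> window=[64, 42] -> max=64
step 8: append 20 -> window=[42, 20] -> max=42

Answer: 74 58 65 65 64 64 42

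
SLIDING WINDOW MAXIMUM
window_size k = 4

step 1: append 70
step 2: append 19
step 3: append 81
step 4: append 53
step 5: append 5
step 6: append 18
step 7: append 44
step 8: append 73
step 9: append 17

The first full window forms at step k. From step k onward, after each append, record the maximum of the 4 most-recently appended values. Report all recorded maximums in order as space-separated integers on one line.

Answer: 81 81 81 53 73 73

Derivation:
step 1: append 70 -> window=[70] (not full yet)
step 2: append 19 -> window=[70, 19] (not full yet)
step 3: append 81 -> window=[70, 19, 81] (not full yet)
step 4: append 53 -> window=[70, 19, 81, 53] -> max=81
step 5: append 5 -> window=[19, 81, 53, 5] -> max=81
step 6: append 18 -> window=[81, 53, 5, 18] -> max=81
step 7: append 44 -> window=[53, 5, 18, 44] -> max=53
step 8: append 73 -> window=[5, 18, 44, 73] -> max=73
step 9: append 17 -> window=[18, 44, 73, 17] -> max=73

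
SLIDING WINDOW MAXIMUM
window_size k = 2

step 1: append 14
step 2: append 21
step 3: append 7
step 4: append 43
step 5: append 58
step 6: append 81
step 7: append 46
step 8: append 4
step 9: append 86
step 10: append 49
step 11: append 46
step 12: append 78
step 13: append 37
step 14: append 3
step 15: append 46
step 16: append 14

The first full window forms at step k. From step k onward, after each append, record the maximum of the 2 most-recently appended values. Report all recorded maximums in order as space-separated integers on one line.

Answer: 21 21 43 58 81 81 46 86 86 49 78 78 37 46 46

Derivation:
step 1: append 14 -> window=[14] (not full yet)
step 2: append 21 -> window=[14, 21] -> max=21
step 3: append 7 -> window=[21, 7] -> max=21
step 4: append 43 -> window=[7, 43] -> max=43
step 5: append 58 -> window=[43, 58] -> max=58
step 6: append 81 -> window=[58, 81] -> max=81
step 7: append 46 -> window=[81, 46] -> max=81
step 8: append 4 -> window=[46, 4] -> max=46
step 9: append 86 -> window=[4, 86] -> max=86
step 10: append 49 -> window=[86, 49] -> max=86
step 11: append 46 -> window=[49, 46] -> max=49
step 12: append 78 -> window=[46, 78] -> max=78
step 13: append 37 -> window=[78, 37] -> max=78
step 14: append 3 -> window=[37, 3] -> max=37
step 15: append 46 -> window=[3, 46] -> max=46
step 16: append 14 -> window=[46, 14] -> max=46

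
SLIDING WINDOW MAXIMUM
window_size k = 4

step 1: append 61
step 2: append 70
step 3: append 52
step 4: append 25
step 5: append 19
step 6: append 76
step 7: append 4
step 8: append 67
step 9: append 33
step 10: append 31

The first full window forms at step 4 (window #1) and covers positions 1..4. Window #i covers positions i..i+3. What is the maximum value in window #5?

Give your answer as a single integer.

Answer: 76

Derivation:
step 1: append 61 -> window=[61] (not full yet)
step 2: append 70 -> window=[61, 70] (not full yet)
step 3: append 52 -> window=[61, 70, 52] (not full yet)
step 4: append 25 -> window=[61, 70, 52, 25] -> max=70
step 5: append 19 -> window=[70, 52, 25, 19] -> max=70
step 6: append 76 -> window=[52, 25, 19, 76] -> max=76
step 7: append 4 -> window=[25, 19, 76, 4] -> max=76
step 8: append 67 -> window=[19, 76, 4, 67] -> max=76
Window #5 max = 76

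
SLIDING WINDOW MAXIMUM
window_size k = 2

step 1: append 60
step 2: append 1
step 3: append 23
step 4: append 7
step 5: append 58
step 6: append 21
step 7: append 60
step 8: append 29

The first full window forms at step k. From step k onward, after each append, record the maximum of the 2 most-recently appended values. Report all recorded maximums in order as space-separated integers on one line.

step 1: append 60 -> window=[60] (not full yet)
step 2: append 1 -> window=[60, 1] -> max=60
step 3: append 23 -> window=[1, 23] -> max=23
step 4: append 7 -> window=[23, 7] -> max=23
step 5: append 58 -> window=[7, 58] -> max=58
step 6: append 21 -> window=[58, 21] -> max=58
step 7: append 60 -> window=[21, 60] -> max=60
step 8: append 29 -> window=[60, 29] -> max=60

Answer: 60 23 23 58 58 60 60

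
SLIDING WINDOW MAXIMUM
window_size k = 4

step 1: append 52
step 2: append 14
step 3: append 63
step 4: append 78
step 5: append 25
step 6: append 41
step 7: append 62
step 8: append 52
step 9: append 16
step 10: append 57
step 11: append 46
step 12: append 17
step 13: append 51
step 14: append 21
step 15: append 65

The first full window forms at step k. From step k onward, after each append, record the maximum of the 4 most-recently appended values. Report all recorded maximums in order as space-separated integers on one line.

Answer: 78 78 78 78 62 62 62 57 57 57 51 65

Derivation:
step 1: append 52 -> window=[52] (not full yet)
step 2: append 14 -> window=[52, 14] (not full yet)
step 3: append 63 -> window=[52, 14, 63] (not full yet)
step 4: append 78 -> window=[52, 14, 63, 78] -> max=78
step 5: append 25 -> window=[14, 63, 78, 25] -> max=78
step 6: append 41 -> window=[63, 78, 25, 41] -> max=78
step 7: append 62 -> window=[78, 25, 41, 62] -> max=78
step 8: append 52 -> window=[25, 41, 62, 52] -> max=62
step 9: append 16 -> window=[41, 62, 52, 16] -> max=62
step 10: append 57 -> window=[62, 52, 16, 57] -> max=62
step 11: append 46 -> window=[52, 16, 57, 46] -> max=57
step 12: append 17 -> window=[16, 57, 46, 17] -> max=57
step 13: append 51 -> window=[57, 46, 17, 51] -> max=57
step 14: append 21 -> window=[46, 17, 51, 21] -> max=51
step 15: append 65 -> window=[17, 51, 21, 65] -> max=65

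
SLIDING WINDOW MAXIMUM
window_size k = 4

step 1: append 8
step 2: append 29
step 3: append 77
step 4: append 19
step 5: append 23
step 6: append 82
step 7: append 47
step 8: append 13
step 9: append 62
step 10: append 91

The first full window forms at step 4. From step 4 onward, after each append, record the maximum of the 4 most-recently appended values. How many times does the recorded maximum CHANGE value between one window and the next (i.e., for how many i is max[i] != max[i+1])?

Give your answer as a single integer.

Answer: 2

Derivation:
step 1: append 8 -> window=[8] (not full yet)
step 2: append 29 -> window=[8, 29] (not full yet)
step 3: append 77 -> window=[8, 29, 77] (not full yet)
step 4: append 19 -> window=[8, 29, 77, 19] -> max=77
step 5: append 23 -> window=[29, 77, 19, 23] -> max=77
step 6: append 82 -> window=[77, 19, 23, 82] -> max=82
step 7: append 47 -> window=[19, 23, 82, 47] -> max=82
step 8: append 13 -> window=[23, 82, 47, 13] -> max=82
step 9: append 62 -> window=[82, 47, 13, 62] -> max=82
step 10: append 91 -> window=[47, 13, 62, 91] -> max=91
Recorded maximums: 77 77 82 82 82 82 91
Changes between consecutive maximums: 2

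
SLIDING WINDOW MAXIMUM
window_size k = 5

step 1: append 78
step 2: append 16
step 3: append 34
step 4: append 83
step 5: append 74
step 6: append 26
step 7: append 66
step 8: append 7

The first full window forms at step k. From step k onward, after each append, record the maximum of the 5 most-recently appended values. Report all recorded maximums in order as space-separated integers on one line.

Answer: 83 83 83 83

Derivation:
step 1: append 78 -> window=[78] (not full yet)
step 2: append 16 -> window=[78, 16] (not full yet)
step 3: append 34 -> window=[78, 16, 34] (not full yet)
step 4: append 83 -> window=[78, 16, 34, 83] (not full yet)
step 5: append 74 -> window=[78, 16, 34, 83, 74] -> max=83
step 6: append 26 -> window=[16, 34, 83, 74, 26] -> max=83
step 7: append 66 -> window=[34, 83, 74, 26, 66] -> max=83
step 8: append 7 -> window=[83, 74, 26, 66, 7] -> max=83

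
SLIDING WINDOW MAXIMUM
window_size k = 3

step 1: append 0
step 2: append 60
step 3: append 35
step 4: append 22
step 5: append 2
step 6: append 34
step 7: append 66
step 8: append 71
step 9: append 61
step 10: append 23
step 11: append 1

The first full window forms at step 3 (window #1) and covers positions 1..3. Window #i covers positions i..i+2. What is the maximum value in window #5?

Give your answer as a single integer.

Answer: 66

Derivation:
step 1: append 0 -> window=[0] (not full yet)
step 2: append 60 -> window=[0, 60] (not full yet)
step 3: append 35 -> window=[0, 60, 35] -> max=60
step 4: append 22 -> window=[60, 35, 22] -> max=60
step 5: append 2 -> window=[35, 22, 2] -> max=35
step 6: append 34 -> window=[22, 2, 34] -> max=34
step 7: append 66 -> window=[2, 34, 66] -> max=66
Window #5 max = 66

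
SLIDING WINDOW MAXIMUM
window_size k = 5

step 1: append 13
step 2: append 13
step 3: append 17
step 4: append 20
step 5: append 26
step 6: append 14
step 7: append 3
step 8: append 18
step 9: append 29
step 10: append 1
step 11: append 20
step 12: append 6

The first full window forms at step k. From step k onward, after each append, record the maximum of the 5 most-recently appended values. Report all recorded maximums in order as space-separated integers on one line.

Answer: 26 26 26 26 29 29 29 29

Derivation:
step 1: append 13 -> window=[13] (not full yet)
step 2: append 13 -> window=[13, 13] (not full yet)
step 3: append 17 -> window=[13, 13, 17] (not full yet)
step 4: append 20 -> window=[13, 13, 17, 20] (not full yet)
step 5: append 26 -> window=[13, 13, 17, 20, 26] -> max=26
step 6: append 14 -> window=[13, 17, 20, 26, 14] -> max=26
step 7: append 3 -> window=[17, 20, 26, 14, 3] -> max=26
step 8: append 18 -> window=[20, 26, 14, 3, 18] -> max=26
step 9: append 29 -> window=[26, 14, 3, 18, 29] -> max=29
step 10: append 1 -> window=[14, 3, 18, 29, 1] -> max=29
step 11: append 20 -> window=[3, 18, 29, 1, 20] -> max=29
step 12: append 6 -> window=[18, 29, 1, 20, 6] -> max=29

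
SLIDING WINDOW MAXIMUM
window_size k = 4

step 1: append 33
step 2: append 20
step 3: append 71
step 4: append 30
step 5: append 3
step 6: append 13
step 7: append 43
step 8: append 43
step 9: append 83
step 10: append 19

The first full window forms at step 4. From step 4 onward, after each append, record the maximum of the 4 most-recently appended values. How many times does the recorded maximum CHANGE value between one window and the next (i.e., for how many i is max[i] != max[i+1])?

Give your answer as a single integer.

step 1: append 33 -> window=[33] (not full yet)
step 2: append 20 -> window=[33, 20] (not full yet)
step 3: append 71 -> window=[33, 20, 71] (not full yet)
step 4: append 30 -> window=[33, 20, 71, 30] -> max=71
step 5: append 3 -> window=[20, 71, 30, 3] -> max=71
step 6: append 13 -> window=[71, 30, 3, 13] -> max=71
step 7: append 43 -> window=[30, 3, 13, 43] -> max=43
step 8: append 43 -> window=[3, 13, 43, 43] -> max=43
step 9: append 83 -> window=[13, 43, 43, 83] -> max=83
step 10: append 19 -> window=[43, 43, 83, 19] -> max=83
Recorded maximums: 71 71 71 43 43 83 83
Changes between consecutive maximums: 2

Answer: 2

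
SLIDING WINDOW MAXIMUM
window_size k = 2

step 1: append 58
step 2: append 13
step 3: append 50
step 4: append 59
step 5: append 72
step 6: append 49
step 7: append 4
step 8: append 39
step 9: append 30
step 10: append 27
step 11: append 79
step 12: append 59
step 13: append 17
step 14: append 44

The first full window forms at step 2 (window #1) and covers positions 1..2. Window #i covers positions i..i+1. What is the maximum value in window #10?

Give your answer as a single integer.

step 1: append 58 -> window=[58] (not full yet)
step 2: append 13 -> window=[58, 13] -> max=58
step 3: append 50 -> window=[13, 50] -> max=50
step 4: append 59 -> window=[50, 59] -> max=59
step 5: append 72 -> window=[59, 72] -> max=72
step 6: append 49 -> window=[72, 49] -> max=72
step 7: append 4 -> window=[49, 4] -> max=49
step 8: append 39 -> window=[4, 39] -> max=39
step 9: append 30 -> window=[39, 30] -> max=39
step 10: append 27 -> window=[30, 27] -> max=30
step 11: append 79 -> window=[27, 79] -> max=79
Window #10 max = 79

Answer: 79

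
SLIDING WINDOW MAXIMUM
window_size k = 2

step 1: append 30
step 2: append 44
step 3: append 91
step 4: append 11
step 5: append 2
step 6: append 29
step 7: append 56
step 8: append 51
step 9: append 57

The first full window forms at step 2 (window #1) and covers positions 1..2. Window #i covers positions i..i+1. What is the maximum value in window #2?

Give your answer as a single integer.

step 1: append 30 -> window=[30] (not full yet)
step 2: append 44 -> window=[30, 44] -> max=44
step 3: append 91 -> window=[44, 91] -> max=91
Window #2 max = 91

Answer: 91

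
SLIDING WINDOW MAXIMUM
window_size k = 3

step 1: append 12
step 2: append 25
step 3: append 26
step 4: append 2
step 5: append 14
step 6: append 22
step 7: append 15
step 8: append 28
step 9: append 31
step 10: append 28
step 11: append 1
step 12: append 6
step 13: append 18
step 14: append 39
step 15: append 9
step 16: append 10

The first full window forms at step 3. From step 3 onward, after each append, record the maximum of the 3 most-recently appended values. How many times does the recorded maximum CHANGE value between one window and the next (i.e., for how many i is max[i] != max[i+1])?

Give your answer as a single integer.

step 1: append 12 -> window=[12] (not full yet)
step 2: append 25 -> window=[12, 25] (not full yet)
step 3: append 26 -> window=[12, 25, 26] -> max=26
step 4: append 2 -> window=[25, 26, 2] -> max=26
step 5: append 14 -> window=[26, 2, 14] -> max=26
step 6: append 22 -> window=[2, 14, 22] -> max=22
step 7: append 15 -> window=[14, 22, 15] -> max=22
step 8: append 28 -> window=[22, 15, 28] -> max=28
step 9: append 31 -> window=[15, 28, 31] -> max=31
step 10: append 28 -> window=[28, 31, 28] -> max=31
step 11: append 1 -> window=[31, 28, 1] -> max=31
step 12: append 6 -> window=[28, 1, 6] -> max=28
step 13: append 18 -> window=[1, 6, 18] -> max=18
step 14: append 39 -> window=[6, 18, 39] -> max=39
step 15: append 9 -> window=[18, 39, 9] -> max=39
step 16: append 10 -> window=[39, 9, 10] -> max=39
Recorded maximums: 26 26 26 22 22 28 31 31 31 28 18 39 39 39
Changes between consecutive maximums: 6

Answer: 6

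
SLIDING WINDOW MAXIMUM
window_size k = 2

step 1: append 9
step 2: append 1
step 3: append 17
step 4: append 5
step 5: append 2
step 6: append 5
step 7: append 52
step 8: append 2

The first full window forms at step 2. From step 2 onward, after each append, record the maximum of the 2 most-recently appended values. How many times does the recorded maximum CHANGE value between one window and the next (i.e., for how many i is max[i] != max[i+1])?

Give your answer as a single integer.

Answer: 3

Derivation:
step 1: append 9 -> window=[9] (not full yet)
step 2: append 1 -> window=[9, 1] -> max=9
step 3: append 17 -> window=[1, 17] -> max=17
step 4: append 5 -> window=[17, 5] -> max=17
step 5: append 2 -> window=[5, 2] -> max=5
step 6: append 5 -> window=[2, 5] -> max=5
step 7: append 52 -> window=[5, 52] -> max=52
step 8: append 2 -> window=[52, 2] -> max=52
Recorded maximums: 9 17 17 5 5 52 52
Changes between consecutive maximums: 3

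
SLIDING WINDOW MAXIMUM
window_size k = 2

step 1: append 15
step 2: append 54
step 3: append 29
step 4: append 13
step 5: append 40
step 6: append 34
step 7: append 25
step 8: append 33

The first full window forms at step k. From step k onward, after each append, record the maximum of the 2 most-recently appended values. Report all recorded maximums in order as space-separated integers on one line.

Answer: 54 54 29 40 40 34 33

Derivation:
step 1: append 15 -> window=[15] (not full yet)
step 2: append 54 -> window=[15, 54] -> max=54
step 3: append 29 -> window=[54, 29] -> max=54
step 4: append 13 -> window=[29, 13] -> max=29
step 5: append 40 -> window=[13, 40] -> max=40
step 6: append 34 -> window=[40, 34] -> max=40
step 7: append 25 -> window=[34, 25] -> max=34
step 8: append 33 -> window=[25, 33] -> max=33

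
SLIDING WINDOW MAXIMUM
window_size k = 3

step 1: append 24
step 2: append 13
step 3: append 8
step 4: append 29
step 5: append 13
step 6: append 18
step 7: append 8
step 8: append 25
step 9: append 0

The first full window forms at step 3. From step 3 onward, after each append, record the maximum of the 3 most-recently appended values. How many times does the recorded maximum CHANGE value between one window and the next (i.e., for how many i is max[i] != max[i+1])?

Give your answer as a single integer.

Answer: 3

Derivation:
step 1: append 24 -> window=[24] (not full yet)
step 2: append 13 -> window=[24, 13] (not full yet)
step 3: append 8 -> window=[24, 13, 8] -> max=24
step 4: append 29 -> window=[13, 8, 29] -> max=29
step 5: append 13 -> window=[8, 29, 13] -> max=29
step 6: append 18 -> window=[29, 13, 18] -> max=29
step 7: append 8 -> window=[13, 18, 8] -> max=18
step 8: append 25 -> window=[18, 8, 25] -> max=25
step 9: append 0 -> window=[8, 25, 0] -> max=25
Recorded maximums: 24 29 29 29 18 25 25
Changes between consecutive maximums: 3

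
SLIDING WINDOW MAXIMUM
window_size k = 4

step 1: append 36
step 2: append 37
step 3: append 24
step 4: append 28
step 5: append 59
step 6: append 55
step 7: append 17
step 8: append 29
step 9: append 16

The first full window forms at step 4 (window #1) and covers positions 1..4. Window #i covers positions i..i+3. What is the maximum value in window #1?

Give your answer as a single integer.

step 1: append 36 -> window=[36] (not full yet)
step 2: append 37 -> window=[36, 37] (not full yet)
step 3: append 24 -> window=[36, 37, 24] (not full yet)
step 4: append 28 -> window=[36, 37, 24, 28] -> max=37
Window #1 max = 37

Answer: 37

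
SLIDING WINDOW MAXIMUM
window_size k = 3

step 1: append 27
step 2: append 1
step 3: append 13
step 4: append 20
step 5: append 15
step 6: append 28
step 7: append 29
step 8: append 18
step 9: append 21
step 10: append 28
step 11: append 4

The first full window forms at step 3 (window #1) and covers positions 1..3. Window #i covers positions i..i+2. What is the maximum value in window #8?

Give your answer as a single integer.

step 1: append 27 -> window=[27] (not full yet)
step 2: append 1 -> window=[27, 1] (not full yet)
step 3: append 13 -> window=[27, 1, 13] -> max=27
step 4: append 20 -> window=[1, 13, 20] -> max=20
step 5: append 15 -> window=[13, 20, 15] -> max=20
step 6: append 28 -> window=[20, 15, 28] -> max=28
step 7: append 29 -> window=[15, 28, 29] -> max=29
step 8: append 18 -> window=[28, 29, 18] -> max=29
step 9: append 21 -> window=[29, 18, 21] -> max=29
step 10: append 28 -> window=[18, 21, 28] -> max=28
Window #8 max = 28

Answer: 28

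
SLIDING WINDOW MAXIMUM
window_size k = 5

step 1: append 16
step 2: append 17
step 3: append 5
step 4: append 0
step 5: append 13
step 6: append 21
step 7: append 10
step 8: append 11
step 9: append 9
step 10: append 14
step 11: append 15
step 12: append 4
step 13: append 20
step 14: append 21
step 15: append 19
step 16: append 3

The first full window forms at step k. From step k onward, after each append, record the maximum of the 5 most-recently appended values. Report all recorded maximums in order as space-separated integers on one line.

step 1: append 16 -> window=[16] (not full yet)
step 2: append 17 -> window=[16, 17] (not full yet)
step 3: append 5 -> window=[16, 17, 5] (not full yet)
step 4: append 0 -> window=[16, 17, 5, 0] (not full yet)
step 5: append 13 -> window=[16, 17, 5, 0, 13] -> max=17
step 6: append 21 -> window=[17, 5, 0, 13, 21] -> max=21
step 7: append 10 -> window=[5, 0, 13, 21, 10] -> max=21
step 8: append 11 -> window=[0, 13, 21, 10, 11] -> max=21
step 9: append 9 -> window=[13, 21, 10, 11, 9] -> max=21
step 10: append 14 -> window=[21, 10, 11, 9, 14] -> max=21
step 11: append 15 -> window=[10, 11, 9, 14, 15] -> max=15
step 12: append 4 -> window=[11, 9, 14, 15, 4] -> max=15
step 13: append 20 -> window=[9, 14, 15, 4, 20] -> max=20
step 14: append 21 -> window=[14, 15, 4, 20, 21] -> max=21
step 15: append 19 -> window=[15, 4, 20, 21, 19] -> max=21
step 16: append 3 -> window=[4, 20, 21, 19, 3] -> max=21

Answer: 17 21 21 21 21 21 15 15 20 21 21 21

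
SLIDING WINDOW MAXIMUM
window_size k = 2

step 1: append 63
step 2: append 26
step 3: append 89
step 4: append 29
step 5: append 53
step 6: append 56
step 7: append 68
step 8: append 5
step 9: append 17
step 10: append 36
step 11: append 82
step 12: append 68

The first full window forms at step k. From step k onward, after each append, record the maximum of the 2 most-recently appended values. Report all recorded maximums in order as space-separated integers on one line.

step 1: append 63 -> window=[63] (not full yet)
step 2: append 26 -> window=[63, 26] -> max=63
step 3: append 89 -> window=[26, 89] -> max=89
step 4: append 29 -> window=[89, 29] -> max=89
step 5: append 53 -> window=[29, 53] -> max=53
step 6: append 56 -> window=[53, 56] -> max=56
step 7: append 68 -> window=[56, 68] -> max=68
step 8: append 5 -> window=[68, 5] -> max=68
step 9: append 17 -> window=[5, 17] -> max=17
step 10: append 36 -> window=[17, 36] -> max=36
step 11: append 82 -> window=[36, 82] -> max=82
step 12: append 68 -> window=[82, 68] -> max=82

Answer: 63 89 89 53 56 68 68 17 36 82 82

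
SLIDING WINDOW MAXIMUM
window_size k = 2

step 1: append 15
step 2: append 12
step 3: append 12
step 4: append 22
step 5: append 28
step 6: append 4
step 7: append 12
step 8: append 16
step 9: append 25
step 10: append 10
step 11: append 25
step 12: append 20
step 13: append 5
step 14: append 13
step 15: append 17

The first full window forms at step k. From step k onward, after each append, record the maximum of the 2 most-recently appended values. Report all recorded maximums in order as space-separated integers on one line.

step 1: append 15 -> window=[15] (not full yet)
step 2: append 12 -> window=[15, 12] -> max=15
step 3: append 12 -> window=[12, 12] -> max=12
step 4: append 22 -> window=[12, 22] -> max=22
step 5: append 28 -> window=[22, 28] -> max=28
step 6: append 4 -> window=[28, 4] -> max=28
step 7: append 12 -> window=[4, 12] -> max=12
step 8: append 16 -> window=[12, 16] -> max=16
step 9: append 25 -> window=[16, 25] -> max=25
step 10: append 10 -> window=[25, 10] -> max=25
step 11: append 25 -> window=[10, 25] -> max=25
step 12: append 20 -> window=[25, 20] -> max=25
step 13: append 5 -> window=[20, 5] -> max=20
step 14: append 13 -> window=[5, 13] -> max=13
step 15: append 17 -> window=[13, 17] -> max=17

Answer: 15 12 22 28 28 12 16 25 25 25 25 20 13 17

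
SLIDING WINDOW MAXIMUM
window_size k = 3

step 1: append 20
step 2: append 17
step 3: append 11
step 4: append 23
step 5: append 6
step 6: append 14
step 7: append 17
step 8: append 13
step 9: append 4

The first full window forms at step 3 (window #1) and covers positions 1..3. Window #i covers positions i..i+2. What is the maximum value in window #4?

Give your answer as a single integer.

Answer: 23

Derivation:
step 1: append 20 -> window=[20] (not full yet)
step 2: append 17 -> window=[20, 17] (not full yet)
step 3: append 11 -> window=[20, 17, 11] -> max=20
step 4: append 23 -> window=[17, 11, 23] -> max=23
step 5: append 6 -> window=[11, 23, 6] -> max=23
step 6: append 14 -> window=[23, 6, 14] -> max=23
Window #4 max = 23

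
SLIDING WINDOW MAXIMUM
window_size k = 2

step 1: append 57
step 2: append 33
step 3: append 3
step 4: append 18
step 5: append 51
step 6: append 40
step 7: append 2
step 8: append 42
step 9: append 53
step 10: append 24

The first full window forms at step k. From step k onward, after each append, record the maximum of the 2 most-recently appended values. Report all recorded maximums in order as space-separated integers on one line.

step 1: append 57 -> window=[57] (not full yet)
step 2: append 33 -> window=[57, 33] -> max=57
step 3: append 3 -> window=[33, 3] -> max=33
step 4: append 18 -> window=[3, 18] -> max=18
step 5: append 51 -> window=[18, 51] -> max=51
step 6: append 40 -> window=[51, 40] -> max=51
step 7: append 2 -> window=[40, 2] -> max=40
step 8: append 42 -> window=[2, 42] -> max=42
step 9: append 53 -> window=[42, 53] -> max=53
step 10: append 24 -> window=[53, 24] -> max=53

Answer: 57 33 18 51 51 40 42 53 53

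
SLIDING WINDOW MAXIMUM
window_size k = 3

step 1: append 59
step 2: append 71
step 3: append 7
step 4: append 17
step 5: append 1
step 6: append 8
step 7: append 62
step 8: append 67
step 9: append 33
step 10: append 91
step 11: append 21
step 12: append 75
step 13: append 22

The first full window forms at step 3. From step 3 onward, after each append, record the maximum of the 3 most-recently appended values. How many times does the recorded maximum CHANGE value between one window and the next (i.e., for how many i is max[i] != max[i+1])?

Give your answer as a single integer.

step 1: append 59 -> window=[59] (not full yet)
step 2: append 71 -> window=[59, 71] (not full yet)
step 3: append 7 -> window=[59, 71, 7] -> max=71
step 4: append 17 -> window=[71, 7, 17] -> max=71
step 5: append 1 -> window=[7, 17, 1] -> max=17
step 6: append 8 -> window=[17, 1, 8] -> max=17
step 7: append 62 -> window=[1, 8, 62] -> max=62
step 8: append 67 -> window=[8, 62, 67] -> max=67
step 9: append 33 -> window=[62, 67, 33] -> max=67
step 10: append 91 -> window=[67, 33, 91] -> max=91
step 11: append 21 -> window=[33, 91, 21] -> max=91
step 12: append 75 -> window=[91, 21, 75] -> max=91
step 13: append 22 -> window=[21, 75, 22] -> max=75
Recorded maximums: 71 71 17 17 62 67 67 91 91 91 75
Changes between consecutive maximums: 5

Answer: 5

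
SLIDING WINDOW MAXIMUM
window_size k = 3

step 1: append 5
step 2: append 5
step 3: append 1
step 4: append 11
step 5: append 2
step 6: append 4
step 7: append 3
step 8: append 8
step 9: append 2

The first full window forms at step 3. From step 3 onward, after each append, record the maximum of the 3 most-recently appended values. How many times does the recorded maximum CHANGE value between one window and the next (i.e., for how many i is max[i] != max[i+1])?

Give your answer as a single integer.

Answer: 3

Derivation:
step 1: append 5 -> window=[5] (not full yet)
step 2: append 5 -> window=[5, 5] (not full yet)
step 3: append 1 -> window=[5, 5, 1] -> max=5
step 4: append 11 -> window=[5, 1, 11] -> max=11
step 5: append 2 -> window=[1, 11, 2] -> max=11
step 6: append 4 -> window=[11, 2, 4] -> max=11
step 7: append 3 -> window=[2, 4, 3] -> max=4
step 8: append 8 -> window=[4, 3, 8] -> max=8
step 9: append 2 -> window=[3, 8, 2] -> max=8
Recorded maximums: 5 11 11 11 4 8 8
Changes between consecutive maximums: 3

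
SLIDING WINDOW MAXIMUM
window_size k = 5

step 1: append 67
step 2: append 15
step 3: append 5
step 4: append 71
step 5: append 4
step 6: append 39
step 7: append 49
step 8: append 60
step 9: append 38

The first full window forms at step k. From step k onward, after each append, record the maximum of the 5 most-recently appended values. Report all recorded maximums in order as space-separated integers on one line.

step 1: append 67 -> window=[67] (not full yet)
step 2: append 15 -> window=[67, 15] (not full yet)
step 3: append 5 -> window=[67, 15, 5] (not full yet)
step 4: append 71 -> window=[67, 15, 5, 71] (not full yet)
step 5: append 4 -> window=[67, 15, 5, 71, 4] -> max=71
step 6: append 39 -> window=[15, 5, 71, 4, 39] -> max=71
step 7: append 49 -> window=[5, 71, 4, 39, 49] -> max=71
step 8: append 60 -> window=[71, 4, 39, 49, 60] -> max=71
step 9: append 38 -> window=[4, 39, 49, 60, 38] -> max=60

Answer: 71 71 71 71 60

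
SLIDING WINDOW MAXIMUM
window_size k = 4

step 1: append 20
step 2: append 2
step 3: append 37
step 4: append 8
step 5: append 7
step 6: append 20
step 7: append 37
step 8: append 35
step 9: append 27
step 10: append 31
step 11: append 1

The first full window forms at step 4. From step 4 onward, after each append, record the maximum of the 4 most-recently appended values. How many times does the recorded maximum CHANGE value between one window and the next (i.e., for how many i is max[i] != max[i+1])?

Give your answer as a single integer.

Answer: 1

Derivation:
step 1: append 20 -> window=[20] (not full yet)
step 2: append 2 -> window=[20, 2] (not full yet)
step 3: append 37 -> window=[20, 2, 37] (not full yet)
step 4: append 8 -> window=[20, 2, 37, 8] -> max=37
step 5: append 7 -> window=[2, 37, 8, 7] -> max=37
step 6: append 20 -> window=[37, 8, 7, 20] -> max=37
step 7: append 37 -> window=[8, 7, 20, 37] -> max=37
step 8: append 35 -> window=[7, 20, 37, 35] -> max=37
step 9: append 27 -> window=[20, 37, 35, 27] -> max=37
step 10: append 31 -> window=[37, 35, 27, 31] -> max=37
step 11: append 1 -> window=[35, 27, 31, 1] -> max=35
Recorded maximums: 37 37 37 37 37 37 37 35
Changes between consecutive maximums: 1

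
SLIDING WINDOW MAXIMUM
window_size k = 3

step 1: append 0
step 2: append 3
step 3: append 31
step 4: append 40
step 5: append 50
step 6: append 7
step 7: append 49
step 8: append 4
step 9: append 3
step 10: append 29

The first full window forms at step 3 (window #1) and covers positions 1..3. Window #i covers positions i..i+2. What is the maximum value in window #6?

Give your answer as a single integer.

Answer: 49

Derivation:
step 1: append 0 -> window=[0] (not full yet)
step 2: append 3 -> window=[0, 3] (not full yet)
step 3: append 31 -> window=[0, 3, 31] -> max=31
step 4: append 40 -> window=[3, 31, 40] -> max=40
step 5: append 50 -> window=[31, 40, 50] -> max=50
step 6: append 7 -> window=[40, 50, 7] -> max=50
step 7: append 49 -> window=[50, 7, 49] -> max=50
step 8: append 4 -> window=[7, 49, 4] -> max=49
Window #6 max = 49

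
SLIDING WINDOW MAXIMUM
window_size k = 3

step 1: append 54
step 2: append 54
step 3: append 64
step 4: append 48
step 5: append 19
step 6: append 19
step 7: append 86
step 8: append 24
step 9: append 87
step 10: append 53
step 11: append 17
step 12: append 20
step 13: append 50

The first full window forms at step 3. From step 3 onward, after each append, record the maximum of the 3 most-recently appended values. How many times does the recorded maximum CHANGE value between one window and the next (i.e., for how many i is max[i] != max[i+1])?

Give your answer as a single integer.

step 1: append 54 -> window=[54] (not full yet)
step 2: append 54 -> window=[54, 54] (not full yet)
step 3: append 64 -> window=[54, 54, 64] -> max=64
step 4: append 48 -> window=[54, 64, 48] -> max=64
step 5: append 19 -> window=[64, 48, 19] -> max=64
step 6: append 19 -> window=[48, 19, 19] -> max=48
step 7: append 86 -> window=[19, 19, 86] -> max=86
step 8: append 24 -> window=[19, 86, 24] -> max=86
step 9: append 87 -> window=[86, 24, 87] -> max=87
step 10: append 53 -> window=[24, 87, 53] -> max=87
step 11: append 17 -> window=[87, 53, 17] -> max=87
step 12: append 20 -> window=[53, 17, 20] -> max=53
step 13: append 50 -> window=[17, 20, 50] -> max=50
Recorded maximums: 64 64 64 48 86 86 87 87 87 53 50
Changes between consecutive maximums: 5

Answer: 5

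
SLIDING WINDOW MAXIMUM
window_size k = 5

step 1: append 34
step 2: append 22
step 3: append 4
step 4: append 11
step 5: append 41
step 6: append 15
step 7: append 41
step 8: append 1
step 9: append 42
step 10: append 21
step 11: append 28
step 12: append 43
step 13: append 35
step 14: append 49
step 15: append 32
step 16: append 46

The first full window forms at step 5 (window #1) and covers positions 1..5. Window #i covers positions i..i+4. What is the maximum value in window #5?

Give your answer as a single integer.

step 1: append 34 -> window=[34] (not full yet)
step 2: append 22 -> window=[34, 22] (not full yet)
step 3: append 4 -> window=[34, 22, 4] (not full yet)
step 4: append 11 -> window=[34, 22, 4, 11] (not full yet)
step 5: append 41 -> window=[34, 22, 4, 11, 41] -> max=41
step 6: append 15 -> window=[22, 4, 11, 41, 15] -> max=41
step 7: append 41 -> window=[4, 11, 41, 15, 41] -> max=41
step 8: append 1 -> window=[11, 41, 15, 41, 1] -> max=41
step 9: append 42 -> window=[41, 15, 41, 1, 42] -> max=42
Window #5 max = 42

Answer: 42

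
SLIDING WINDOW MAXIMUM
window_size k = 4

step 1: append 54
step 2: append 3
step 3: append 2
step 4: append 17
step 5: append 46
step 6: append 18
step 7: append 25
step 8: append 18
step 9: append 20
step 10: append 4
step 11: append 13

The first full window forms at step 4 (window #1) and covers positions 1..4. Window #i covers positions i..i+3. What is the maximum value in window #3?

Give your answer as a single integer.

step 1: append 54 -> window=[54] (not full yet)
step 2: append 3 -> window=[54, 3] (not full yet)
step 3: append 2 -> window=[54, 3, 2] (not full yet)
step 4: append 17 -> window=[54, 3, 2, 17] -> max=54
step 5: append 46 -> window=[3, 2, 17, 46] -> max=46
step 6: append 18 -> window=[2, 17, 46, 18] -> max=46
Window #3 max = 46

Answer: 46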